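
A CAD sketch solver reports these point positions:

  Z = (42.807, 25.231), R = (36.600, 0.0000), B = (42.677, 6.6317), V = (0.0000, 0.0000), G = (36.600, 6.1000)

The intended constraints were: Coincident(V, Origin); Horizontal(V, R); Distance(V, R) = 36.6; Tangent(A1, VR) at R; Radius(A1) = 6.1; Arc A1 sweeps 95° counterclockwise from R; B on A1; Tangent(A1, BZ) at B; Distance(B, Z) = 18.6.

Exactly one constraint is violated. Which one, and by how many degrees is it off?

Tangent(A1, BZ) at B — off by 5.40°.

V = (0.00, 0.00) ✓; V.y = 0.00, R.y = 0.00 ✓; |VR| = 36.60 ✓; ∠(GR, RV) = 90.00° ✓; |GR| = 6.100 ✓; bearing(G→B) − bearing(G→R) = 95.00° ✓; |GB| = 6.100 ✓; ∠(GB, BZ) = 95.40° ✗; |BZ| = 18.60 ✓.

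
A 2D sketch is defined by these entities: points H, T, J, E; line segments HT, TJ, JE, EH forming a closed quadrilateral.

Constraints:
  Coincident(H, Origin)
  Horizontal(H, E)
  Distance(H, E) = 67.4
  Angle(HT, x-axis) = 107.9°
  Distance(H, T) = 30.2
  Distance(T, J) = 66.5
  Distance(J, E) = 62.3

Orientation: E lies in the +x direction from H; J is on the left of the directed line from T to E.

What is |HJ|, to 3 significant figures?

77.6

Checks: |TJ| = 66.50 ✓; |JE| = 62.30 ✓.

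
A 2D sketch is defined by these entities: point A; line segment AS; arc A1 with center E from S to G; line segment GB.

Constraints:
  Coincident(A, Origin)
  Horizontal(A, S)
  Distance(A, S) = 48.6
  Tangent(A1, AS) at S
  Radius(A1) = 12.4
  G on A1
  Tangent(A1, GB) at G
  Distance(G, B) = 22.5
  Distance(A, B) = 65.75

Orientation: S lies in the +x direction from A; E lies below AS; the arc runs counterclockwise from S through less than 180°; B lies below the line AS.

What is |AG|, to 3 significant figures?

44.3

A is at the origin; AS is horizontal with |AS| = 48.6 and S on the +x side, so S = (48.6, 0.00). Since A1 is tangent to AS there, ES ⟂ AS, so E = S + (0, -12.4) = (48.6, -12.4). Since EG ⟂ GB (tangency), |EB| = √(12.4² + 22.5²) = 25.7 regardless of where G sits on A1. So B lies on both circle(A, 65.75) and circle(E, 25.7); the below-AS intersection is B = (54.0, -37.5). G is the foot of the tangent from B: G = (39.2, -20.5).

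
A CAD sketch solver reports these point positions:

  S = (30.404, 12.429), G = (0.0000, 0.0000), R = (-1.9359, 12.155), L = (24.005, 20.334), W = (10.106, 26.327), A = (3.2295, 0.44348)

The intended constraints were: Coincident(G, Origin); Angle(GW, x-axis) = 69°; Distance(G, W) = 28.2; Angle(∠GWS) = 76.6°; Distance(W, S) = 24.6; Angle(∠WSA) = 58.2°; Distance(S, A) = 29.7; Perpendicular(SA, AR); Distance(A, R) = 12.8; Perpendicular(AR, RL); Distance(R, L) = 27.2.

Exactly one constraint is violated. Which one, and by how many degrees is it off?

Perpendicular(AR, RL) — off by 6.30°.

G = (0.00, 0.00) ✓; GW at 69.00° ✓; |GW| = 28.20 ✓; ∠GWS = 76.60° ✓; |WS| = 24.60 ✓; ∠WSA = 58.20° ✓; |SA| = 29.70 ✓; ∠(SA, AR) = 90.00° ✓; |AR| = 12.80 ✓; ∠(AR, RL) = 96.30° ✗; |RL| = 27.20 ✓.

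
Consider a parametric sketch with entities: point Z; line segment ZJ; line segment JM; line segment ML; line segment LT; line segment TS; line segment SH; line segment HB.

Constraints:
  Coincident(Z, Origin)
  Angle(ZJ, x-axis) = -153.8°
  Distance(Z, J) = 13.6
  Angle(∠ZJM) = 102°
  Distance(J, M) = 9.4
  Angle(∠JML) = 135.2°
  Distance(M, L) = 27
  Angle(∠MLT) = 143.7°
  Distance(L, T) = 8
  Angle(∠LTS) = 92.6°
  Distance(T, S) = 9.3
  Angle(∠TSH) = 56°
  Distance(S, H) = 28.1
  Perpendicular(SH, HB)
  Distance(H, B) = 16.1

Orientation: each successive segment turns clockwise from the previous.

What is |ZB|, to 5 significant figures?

49.328

Z is at the origin; ZJ runs at -153.8° with length 13.6, so J = (-12.203, -6.0045). ∠ZJM = 102.0° gives JM at 128.20° from the x-axis; with |JM| = 9.4, M = (-18.016, 1.3826). ∠JML = 135.2° gives ML at 83.400° from the x-axis; with |ML| = 27.0, L = (-14.912, 28.204). ∠MLT = 143.7° gives LT at 47.100° from the x-axis; with |LT| = 8.0, T = (-9.4667, 34.064). ∠LTS = 92.6° gives TS at -40.300° from the x-axis; with |TS| = 9.3, S = (-2.3739, 28.049). ∠TSH = 56.0° gives SH at -164.30° from the x-axis; with |SH| = 28.1, H = (-29.426, 20.445). SH ⟂ HB, so HB runs at 105.70°; with |HB| = 16.1, B = (-33.782, 35.944). Then |ZB| = |B − Z| = 49.328.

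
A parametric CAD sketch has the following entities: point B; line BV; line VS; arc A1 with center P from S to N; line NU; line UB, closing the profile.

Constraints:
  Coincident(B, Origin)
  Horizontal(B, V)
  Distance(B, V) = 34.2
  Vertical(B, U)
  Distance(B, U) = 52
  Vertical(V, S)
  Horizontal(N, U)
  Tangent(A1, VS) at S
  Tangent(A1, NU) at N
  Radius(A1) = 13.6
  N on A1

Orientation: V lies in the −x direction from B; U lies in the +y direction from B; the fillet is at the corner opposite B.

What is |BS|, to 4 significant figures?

51.42

The virtual corner opposite B is at (-34.20, 52.00). The tangent condition forces PS to be normal to VS and A1 meets NU tangentially, so PN is at right angles to NU, with radius 13.6, so the center P sits 13.6 in from both sides at P = (-20.60, 38.40). That places the tangent points at S = (-34.20, 38.40) on VS and N = (-20.60, 52.00) on NU. Then |BS| = |S − B| = 51.42.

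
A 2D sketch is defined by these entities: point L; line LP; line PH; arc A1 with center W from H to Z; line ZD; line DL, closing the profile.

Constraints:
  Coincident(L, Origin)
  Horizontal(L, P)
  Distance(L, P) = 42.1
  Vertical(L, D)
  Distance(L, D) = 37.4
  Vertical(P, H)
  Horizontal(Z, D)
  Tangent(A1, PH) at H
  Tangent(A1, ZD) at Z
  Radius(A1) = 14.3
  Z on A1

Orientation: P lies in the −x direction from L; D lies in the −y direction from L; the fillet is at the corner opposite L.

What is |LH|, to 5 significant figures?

48.021

L is at the origin; LP is horizontal with |LP| = 42.1 and P on the −x side, so P = (-42.100, 0.0000). L and D share the same x with |LD| = 37.4 and D on the −y side, so D = (0.0000, -37.400). The virtual corner opposite L is at (-42.100, -37.400). Tangency of A1 to PH means the radius WH is perpendicular to PH and tangency of A1 to ZD means the radius WZ is perpendicular to ZD, with radius 14.3, so the center W sits 14.3 in from both sides at W = (-27.800, -23.100). That places the tangent points at H = (-42.100, -23.100) on PH and Z = (-27.800, -37.400) on ZD. Then |LH| = |H − L| = 48.021.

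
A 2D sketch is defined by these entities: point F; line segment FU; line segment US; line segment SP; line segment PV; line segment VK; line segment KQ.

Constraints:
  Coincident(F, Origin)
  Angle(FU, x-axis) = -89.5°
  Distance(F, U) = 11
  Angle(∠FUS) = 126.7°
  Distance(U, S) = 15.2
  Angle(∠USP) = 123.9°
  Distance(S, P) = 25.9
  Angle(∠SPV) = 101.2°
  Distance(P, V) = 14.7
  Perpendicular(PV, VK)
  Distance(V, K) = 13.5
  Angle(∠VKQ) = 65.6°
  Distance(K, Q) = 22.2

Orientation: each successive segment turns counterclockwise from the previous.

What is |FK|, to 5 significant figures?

21.189

F is at the origin; FU runs at -89.5° with length 11.0, so U = (0.095992, -11.000). ∠FUS = 126.7° gives US at -36.200° from the x-axis; with |US| = 15.2, S = (12.362, -19.977). ∠USP = 123.9° gives SP at 19.900° from the x-axis; with |SP| = 25.9, P = (36.715, -11.161). ∠SPV = 101.2° gives PV at 98.700° from the x-axis; with |PV| = 14.7, V = (34.492, 3.3699). PV is perpendicular to VK, so VK runs at -171.30°; with |VK| = 13.5, K = (21.147, 1.3279). Then |FK| = |K − F| = 21.189.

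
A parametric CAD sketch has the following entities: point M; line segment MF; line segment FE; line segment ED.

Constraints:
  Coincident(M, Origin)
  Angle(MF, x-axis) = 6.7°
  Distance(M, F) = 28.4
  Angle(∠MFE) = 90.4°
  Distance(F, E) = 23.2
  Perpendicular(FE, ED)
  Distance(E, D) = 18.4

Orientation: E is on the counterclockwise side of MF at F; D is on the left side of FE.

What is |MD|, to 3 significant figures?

25.4

M is at the origin; MF runs at 6.7° with length 28.4, so F = 28.4·(cos 6.7°, sin 6.7°) = (28.2, 3.31). ∠MFE = 90.4°, so FE runs at 6.7° + (180° − 90.4°) = 96.3° from the x-axis; with |FE| = 23.2, E = F + 23.2·(cos 96.3°, sin 96.3°) = (25.7, 26.4). The perpendicularity gives ED at right angles to FE; with |ED| = 18.4 on the left of FE, D = E + 18.4·(-0.994, -0.110) = (7.37, 24.4). Then |MD| = |D − M| = 25.4.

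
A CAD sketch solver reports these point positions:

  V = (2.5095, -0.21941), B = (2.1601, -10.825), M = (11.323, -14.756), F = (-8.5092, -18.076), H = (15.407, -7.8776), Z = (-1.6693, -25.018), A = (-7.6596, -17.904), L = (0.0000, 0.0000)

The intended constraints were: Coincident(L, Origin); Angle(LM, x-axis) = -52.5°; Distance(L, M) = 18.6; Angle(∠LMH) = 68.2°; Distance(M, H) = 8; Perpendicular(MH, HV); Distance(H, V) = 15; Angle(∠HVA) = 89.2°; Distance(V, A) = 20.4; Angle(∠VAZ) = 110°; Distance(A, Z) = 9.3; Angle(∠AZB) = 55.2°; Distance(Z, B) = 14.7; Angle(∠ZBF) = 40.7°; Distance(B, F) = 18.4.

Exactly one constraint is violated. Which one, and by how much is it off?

Distance(B, F) = 18.4 — off by 5.50.

L = (0.00, 0.00) ✓; LM at -52.50° ✓; |LM| = 18.60 ✓; ∠LMH = 68.20° ✓; |MH| = 7.999 ✓; ∠(MH, HV) = 90.00° ✓; |HV| = 15.00 ✓; ∠HVA = 89.20° ✓; |VA| = 20.40 ✓; ∠VAZ = 110.0° ✓; |AZ| = 9.300 ✓; ∠AZB = 55.20° ✓; |ZB| = 14.70 ✓; ∠ZBF = 40.70° ✓; |BF| = 12.90 ✗.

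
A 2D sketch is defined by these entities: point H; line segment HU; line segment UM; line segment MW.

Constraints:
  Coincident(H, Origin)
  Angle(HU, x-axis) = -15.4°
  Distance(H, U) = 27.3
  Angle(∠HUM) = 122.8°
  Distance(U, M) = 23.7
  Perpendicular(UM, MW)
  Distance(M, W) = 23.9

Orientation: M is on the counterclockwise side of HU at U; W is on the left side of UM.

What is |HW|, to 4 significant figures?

38.50

H is at the origin; HU runs at -15.4° with length 27.3, so U = 27.3·(cos -15.4°, sin -15.4°) = (26.32, -7.250). ∠HUM = 122.8°, so UM runs at -15.4° + (180° − 122.8°) = 41.80° from the x-axis; with |UM| = 23.7, M = U + 23.7·(cos 41.80°, sin 41.80°) = (43.99, 8.547). UM ⟂ MW; with |MW| = 23.9 on the left of UM, W = M + 23.9·(-0.6665, 0.7455) = (28.06, 26.36). Then |HW| = |W − H| = 38.50.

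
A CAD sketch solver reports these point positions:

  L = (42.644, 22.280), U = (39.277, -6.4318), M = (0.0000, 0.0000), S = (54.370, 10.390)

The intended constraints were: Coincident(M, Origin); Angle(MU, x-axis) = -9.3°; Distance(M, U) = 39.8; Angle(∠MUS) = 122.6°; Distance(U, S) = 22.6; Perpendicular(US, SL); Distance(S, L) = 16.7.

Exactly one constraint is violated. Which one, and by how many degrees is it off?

Perpendicular(US, SL) — off by 3.50°.

M = (0.00, 0.00) ✓; MU at -9.300° ✓; |MU| = 39.80 ✓; ∠MUS = 122.6° ✓; |US| = 22.60 ✓; ∠(US, SL) = 86.50° ✗; |SL| = 16.70 ✓.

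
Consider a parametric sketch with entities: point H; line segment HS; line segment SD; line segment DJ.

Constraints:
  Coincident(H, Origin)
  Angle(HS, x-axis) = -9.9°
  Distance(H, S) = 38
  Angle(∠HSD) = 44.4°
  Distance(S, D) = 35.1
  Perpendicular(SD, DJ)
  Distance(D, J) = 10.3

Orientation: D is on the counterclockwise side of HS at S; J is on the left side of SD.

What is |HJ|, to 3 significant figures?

18.1

∠HSD = 44.4°, so SD runs at -9.9° + (180° − 44.4°) = 126° from the x-axis; with |SD| = 35.1, D = S + 35.1·(cos 126°, sin 126°) = (17.0, 22.0). SD ⟂ DJ; with |DJ| = 10.3 on the left of SD, J = D + 10.3·(-0.812, -0.584) = (8.59, 16.0). Then |HJ| = |J − H| = 18.1.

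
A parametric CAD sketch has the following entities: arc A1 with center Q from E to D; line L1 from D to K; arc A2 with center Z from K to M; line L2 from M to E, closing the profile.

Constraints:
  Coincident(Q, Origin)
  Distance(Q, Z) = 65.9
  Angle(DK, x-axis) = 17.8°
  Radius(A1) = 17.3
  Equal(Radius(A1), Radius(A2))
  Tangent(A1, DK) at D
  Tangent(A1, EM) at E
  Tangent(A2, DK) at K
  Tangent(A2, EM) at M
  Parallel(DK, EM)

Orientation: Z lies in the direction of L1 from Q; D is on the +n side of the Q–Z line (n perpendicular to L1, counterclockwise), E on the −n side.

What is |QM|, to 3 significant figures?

68.1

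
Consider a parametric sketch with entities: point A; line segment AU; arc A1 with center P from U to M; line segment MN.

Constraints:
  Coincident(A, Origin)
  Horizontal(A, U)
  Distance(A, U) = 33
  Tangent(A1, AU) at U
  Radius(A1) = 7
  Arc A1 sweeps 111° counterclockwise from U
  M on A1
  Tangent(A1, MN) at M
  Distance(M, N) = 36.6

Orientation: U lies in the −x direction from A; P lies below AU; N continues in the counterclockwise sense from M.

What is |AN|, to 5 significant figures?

51.046

A is at the origin; AU is horizontal with |AU| = 33.0 and U on the −x side, so U = (-33.000, 0.0000). A1 meets AU tangentially, so PU is at right angles to AU, so P = U + (0, -7) = (-33.000, -7.0000). On A1, U sits at bearing 90° from P; a 111° counterclockwise sweep puts M at bearing 201°, so M = P + 7.0·(cos 201°, sin 201°) = (-39.535, -9.5086). The tangent condition forces PM to be normal to MN, so MN runs along (−sin 201°, cos 201°); with |MN| = 36.6, N = (-26.419, -43.678). Then |AN| = |N − A| = 51.046.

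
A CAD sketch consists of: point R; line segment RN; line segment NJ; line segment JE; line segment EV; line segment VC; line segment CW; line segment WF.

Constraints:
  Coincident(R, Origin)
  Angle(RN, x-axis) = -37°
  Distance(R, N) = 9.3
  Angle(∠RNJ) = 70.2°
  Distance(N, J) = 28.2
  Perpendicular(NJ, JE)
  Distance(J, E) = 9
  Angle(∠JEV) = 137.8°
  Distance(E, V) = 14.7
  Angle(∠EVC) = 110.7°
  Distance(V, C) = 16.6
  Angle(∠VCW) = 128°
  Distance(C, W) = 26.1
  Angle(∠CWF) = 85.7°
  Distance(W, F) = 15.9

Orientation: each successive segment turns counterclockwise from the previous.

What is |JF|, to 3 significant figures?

22.5

R is at the origin; RN runs at -37.0° with length 9.3, so N = (7.43, -5.60). ∠RNJ = 70.2° gives NJ at 72.8° from the x-axis; with |NJ| = 28.2, J = (15.8, 21.3). NJ ⟂ JE, so JE runs at 163°; with |JE| = 9.0, E = (7.17, 24.0). ∠JEV = 137.8° gives EV at -155° from the x-axis; with |EV| = 14.7, V = (-6.15, 17.8). ∠EVC = 110.7° gives VC at -85.7° from the x-axis; with |VC| = 16.6, C = (-4.91, 1.24). ∠VCW = 128.0° gives CW at -33.7° from the x-axis; with |CW| = 26.1, W = (16.8, -13.2). ∠CWF = 85.7° gives WF at 60.6° from the x-axis; with |WF| = 15.9, F = (24.6, 0.608). Then |JF| = |F − J| = 22.5.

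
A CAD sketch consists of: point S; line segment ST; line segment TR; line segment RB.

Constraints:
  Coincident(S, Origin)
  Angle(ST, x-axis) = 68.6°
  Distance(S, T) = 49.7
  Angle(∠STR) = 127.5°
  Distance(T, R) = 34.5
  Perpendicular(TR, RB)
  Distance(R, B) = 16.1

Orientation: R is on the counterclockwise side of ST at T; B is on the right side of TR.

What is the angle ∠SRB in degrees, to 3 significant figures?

121°

S is at the origin; ST runs at 68.6° with length 49.7, so T = 49.7·(cos 68.6°, sin 68.6°) = (18.1, 46.3). ∠STR = 127.5°, so TR runs at 68.6° + (180° − 127.5°) = 121° from the x-axis; with |TR| = 34.5, R = T + 34.5·(cos 121°, sin 121°) = (0.314, 75.8). The perpendicularity gives RB at right angles to TR; with |RB| = 16.1 on the right of TR, B = R + 16.1·(0.856, 0.517) = (14.1, 84.1). Then cos ∠SRB = RS·RB / (|RS||RB|), giving 121°.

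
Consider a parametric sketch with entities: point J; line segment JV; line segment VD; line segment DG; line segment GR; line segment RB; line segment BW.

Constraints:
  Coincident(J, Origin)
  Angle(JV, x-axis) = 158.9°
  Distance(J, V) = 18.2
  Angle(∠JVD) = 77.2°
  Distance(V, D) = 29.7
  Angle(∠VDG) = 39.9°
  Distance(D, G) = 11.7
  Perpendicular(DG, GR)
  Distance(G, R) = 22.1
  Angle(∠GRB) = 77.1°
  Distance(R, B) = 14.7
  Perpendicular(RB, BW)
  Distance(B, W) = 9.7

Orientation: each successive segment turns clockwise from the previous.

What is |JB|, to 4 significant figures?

37.30

J is at the origin; JV runs at 158.9° with length 18.2, so V = (-16.98, 6.552). ∠JVD = 77.2° gives VD at 56.10° from the x-axis; with |VD| = 29.7, D = (-0.4147, 31.20). ∠VDG = 39.9° gives DG at -84.00° from the x-axis; with |DG| = 11.7, G = (0.8083, 19.57). DG ⟂ GR, so GR runs at -174.0°; with |GR| = 22.1, R = (-21.17, 17.26). ∠GRB = 77.1° gives RB at 83.10° from the x-axis; with |RB| = 14.7, B = (-19.40, 31.85). Then |JB| = |B − J| = 37.30.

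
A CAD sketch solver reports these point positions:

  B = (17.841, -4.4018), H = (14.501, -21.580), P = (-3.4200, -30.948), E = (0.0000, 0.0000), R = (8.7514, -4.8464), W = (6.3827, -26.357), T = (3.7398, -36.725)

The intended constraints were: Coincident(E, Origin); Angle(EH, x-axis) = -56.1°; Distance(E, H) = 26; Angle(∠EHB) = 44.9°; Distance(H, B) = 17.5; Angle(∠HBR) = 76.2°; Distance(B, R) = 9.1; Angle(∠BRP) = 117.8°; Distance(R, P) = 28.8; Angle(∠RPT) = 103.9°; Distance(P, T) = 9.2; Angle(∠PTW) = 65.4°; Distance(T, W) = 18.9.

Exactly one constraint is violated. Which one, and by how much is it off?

Distance(T, W) = 18.9 — off by 8.20.

E = (0.00, 0.00) ✓; EH at -56.10° ✓; |EH| = 26.00 ✓; ∠EHB = 44.90° ✓; |HB| = 17.50 ✓; ∠HBR = 76.20° ✓; |BR| = 9.100 ✓; ∠BRP = 117.8° ✓; |RP| = 28.80 ✓; ∠RPT = 103.9° ✓; |PT| = 9.200 ✓; ∠PTW = 65.40° ✓; |TW| = 10.70 ✗.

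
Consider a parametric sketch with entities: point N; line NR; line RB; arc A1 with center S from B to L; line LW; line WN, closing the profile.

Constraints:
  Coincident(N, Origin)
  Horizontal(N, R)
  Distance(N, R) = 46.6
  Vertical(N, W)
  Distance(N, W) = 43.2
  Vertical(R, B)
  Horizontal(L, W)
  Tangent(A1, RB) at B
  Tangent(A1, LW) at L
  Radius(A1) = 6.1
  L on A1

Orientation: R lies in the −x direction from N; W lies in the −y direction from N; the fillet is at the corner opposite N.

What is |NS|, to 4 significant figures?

54.92

N is at the origin; NR is horizontal with |NR| = 46.6 and R on the −x side, so R = (-46.60, 0.000). NW is vertical with |NW| = 43.2 and W on the −y side, so W = (0.000, -43.20). The virtual corner opposite N is at (-46.60, -43.20). A1 meets RB tangentially, so SB is at right angles to RB and A1 meets LW tangentially, so SL is at right angles to LW, with radius 6.1, so the center S sits 6.1 in from both sides at S = (-40.50, -37.10). Then |NS| = |S − N| = 54.92.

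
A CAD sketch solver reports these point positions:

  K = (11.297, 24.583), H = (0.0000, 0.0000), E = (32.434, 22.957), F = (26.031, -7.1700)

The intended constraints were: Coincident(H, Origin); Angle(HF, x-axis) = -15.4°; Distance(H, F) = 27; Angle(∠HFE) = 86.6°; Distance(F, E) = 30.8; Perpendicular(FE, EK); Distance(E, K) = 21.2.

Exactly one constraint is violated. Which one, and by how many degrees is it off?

Perpendicular(FE, EK) — off by 7.60°.

H = (0.00, 0.00) ✓; HF at -15.40° ✓; |HF| = 27.00 ✓; ∠HFE = 86.60° ✓; |FE| = 30.80 ✓; ∠(FE, EK) = 97.60° ✗; |EK| = 21.20 ✓.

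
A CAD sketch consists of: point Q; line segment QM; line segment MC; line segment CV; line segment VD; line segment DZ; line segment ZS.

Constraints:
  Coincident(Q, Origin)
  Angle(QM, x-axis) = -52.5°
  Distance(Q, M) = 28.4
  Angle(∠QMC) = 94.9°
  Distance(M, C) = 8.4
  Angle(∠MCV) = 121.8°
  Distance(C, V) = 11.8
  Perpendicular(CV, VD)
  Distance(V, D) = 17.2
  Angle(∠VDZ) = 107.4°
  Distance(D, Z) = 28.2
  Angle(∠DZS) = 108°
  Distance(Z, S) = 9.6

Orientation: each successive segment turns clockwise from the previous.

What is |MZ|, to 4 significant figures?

21.36

Q is at the origin; QM runs at -52.5° with length 28.4, so M = (17.29, -22.53). ∠QMC = 94.9° gives MC at -137.6° from the x-axis; with |MC| = 8.4, C = (11.09, -28.20). ∠MCV = 121.8° gives CV at 164.2° from the x-axis; with |CV| = 11.8, V = (-0.2684, -24.98). The perpendicularity gives VD at right angles to CV, so VD runs at 74.20°; with |VD| = 17.2, D = (4.415, -8.432). ∠VDZ = 107.4° gives DZ at 1.600° from the x-axis; with |DZ| = 28.2, Z = (32.60, -7.645). Then |MZ| = |Z − M| = 21.36.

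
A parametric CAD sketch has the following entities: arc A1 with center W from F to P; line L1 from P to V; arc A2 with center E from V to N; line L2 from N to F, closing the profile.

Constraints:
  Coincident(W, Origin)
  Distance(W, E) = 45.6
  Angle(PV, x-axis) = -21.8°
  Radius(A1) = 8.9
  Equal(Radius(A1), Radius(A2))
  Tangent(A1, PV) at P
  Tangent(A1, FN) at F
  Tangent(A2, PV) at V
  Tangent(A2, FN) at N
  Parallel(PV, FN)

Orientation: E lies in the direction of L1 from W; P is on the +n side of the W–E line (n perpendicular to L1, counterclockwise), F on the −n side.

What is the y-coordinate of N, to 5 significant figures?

-25.198

The slot axis is L1's direction at -21.8°, so u = (cos -21.8°, sin -21.8°) = (0.92849, -0.37137) and n = (−sin -21.8°, cos -21.8°) = (0.37137, 0.92849). W is at the origin and E lies 45.6 along u from W, so E = 45.6·u = (42.339, -16.934). Tangency of A1 to both parallel lines with radius 8.9 puts P and F at W ± 8.9·n: P = (3.3052, 8.2635), F = (-3.3052, -8.2635). Equal radii place V and N the same way about E: V = E + 8.9·n = (45.644, -8.6708), N = E − 8.9·n = (39.034, -25.198). So N.y = -25.198.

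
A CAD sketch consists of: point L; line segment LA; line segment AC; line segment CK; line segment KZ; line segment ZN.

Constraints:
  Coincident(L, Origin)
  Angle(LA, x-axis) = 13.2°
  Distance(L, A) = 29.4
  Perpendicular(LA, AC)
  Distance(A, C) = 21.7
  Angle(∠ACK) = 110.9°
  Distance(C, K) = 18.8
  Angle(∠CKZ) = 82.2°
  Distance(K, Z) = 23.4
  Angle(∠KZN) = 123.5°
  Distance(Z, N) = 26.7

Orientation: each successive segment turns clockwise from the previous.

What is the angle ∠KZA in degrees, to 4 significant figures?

90.70°

∠ACK = 110.9° gives CK at -145.9° from the x-axis; with |CK| = 18.8, K = (18.01, -24.95). ∠CKZ = 82.2° gives KZ at 116.3° from the x-axis; with |KZ| = 23.4, Z = (7.643, -3.975). Then cos ∠KZA = ZK·ZA / (|ZK||ZA|), giving 90.70°.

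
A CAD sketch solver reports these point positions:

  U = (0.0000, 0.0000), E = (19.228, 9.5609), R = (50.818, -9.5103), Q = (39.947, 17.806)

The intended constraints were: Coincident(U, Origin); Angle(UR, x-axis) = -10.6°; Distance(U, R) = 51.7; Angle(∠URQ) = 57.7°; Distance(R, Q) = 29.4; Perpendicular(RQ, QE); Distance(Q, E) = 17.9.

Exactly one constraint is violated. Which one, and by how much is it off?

Distance(Q, E) = 17.9 — off by 4.40.

U = (0.00, 0.00) ✓; UR at -10.60° ✓; |UR| = 51.70 ✓; ∠URQ = 57.70° ✓; |RQ| = 29.40 ✓; ∠(RQ, QE) = 90.00° ✓; |QE| = 22.30 ✗.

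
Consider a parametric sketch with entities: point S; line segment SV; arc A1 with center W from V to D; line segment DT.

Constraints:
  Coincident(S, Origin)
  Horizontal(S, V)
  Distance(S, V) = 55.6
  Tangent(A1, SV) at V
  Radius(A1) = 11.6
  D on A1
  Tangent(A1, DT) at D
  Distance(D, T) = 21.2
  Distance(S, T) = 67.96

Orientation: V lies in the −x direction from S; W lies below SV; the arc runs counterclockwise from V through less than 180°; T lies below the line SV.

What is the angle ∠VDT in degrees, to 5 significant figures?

123.33°

S is at the origin; S and V share the same y with |SV| = 55.6 and V on the −x side, so V = (-55.600, 0.0000). Since A1 is tangent to SV there, WV ⟂ SV, so W = V + (0, -11.6) = (-55.600, -11.600). Since WD ⟂ DT (tangency), |WT| = √(11.6² + 21.2²) = 24.166 regardless of where D sits on A1. So T lies on both circle(S, 67.96) and circle(W, 24.166); the below-SV intersection is T = (-57.852, -35.661). D is the foot of the tangent from T: D = (-66.251, -16.196).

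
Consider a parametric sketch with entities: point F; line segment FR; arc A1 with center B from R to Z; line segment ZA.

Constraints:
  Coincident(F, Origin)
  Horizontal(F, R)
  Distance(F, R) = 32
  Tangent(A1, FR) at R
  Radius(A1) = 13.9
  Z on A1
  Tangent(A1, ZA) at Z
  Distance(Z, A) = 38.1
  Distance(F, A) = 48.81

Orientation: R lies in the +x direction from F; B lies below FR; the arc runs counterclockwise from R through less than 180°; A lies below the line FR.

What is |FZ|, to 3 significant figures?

21.4

F is at the origin; F and R share the same y with |FR| = 32.0 and R on the +x side, so R = (32.0, 0.00). The tangent condition forces BR to be normal to FR, so B = R + (0, -13.9) = (32.0, -13.9). Since BZ ⟂ ZA (tangency), |BA| = √(13.9² + 38.1²) = 40.6 regardless of where Z sits on A1. So A lies on both circle(F, 48.81) and circle(B, 40.6); the below-FR intersection is A = (9.77, -47.8). Z is the foot of the tangent from A: Z = (18.5, -10.7).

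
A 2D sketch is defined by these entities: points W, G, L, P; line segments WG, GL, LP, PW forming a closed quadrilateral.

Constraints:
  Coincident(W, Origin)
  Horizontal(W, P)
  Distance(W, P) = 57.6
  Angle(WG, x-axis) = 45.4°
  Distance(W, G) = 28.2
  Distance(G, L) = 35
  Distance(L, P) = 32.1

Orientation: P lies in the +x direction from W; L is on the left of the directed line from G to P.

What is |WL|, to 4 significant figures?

61.61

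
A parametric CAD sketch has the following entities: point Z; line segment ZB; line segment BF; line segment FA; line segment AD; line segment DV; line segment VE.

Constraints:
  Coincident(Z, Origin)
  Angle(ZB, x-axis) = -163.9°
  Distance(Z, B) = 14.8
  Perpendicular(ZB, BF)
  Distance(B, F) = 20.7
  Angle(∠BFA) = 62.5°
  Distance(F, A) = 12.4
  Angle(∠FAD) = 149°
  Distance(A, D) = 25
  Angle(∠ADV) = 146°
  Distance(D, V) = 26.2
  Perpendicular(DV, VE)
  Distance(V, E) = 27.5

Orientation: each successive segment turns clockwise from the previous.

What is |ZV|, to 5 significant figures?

33.515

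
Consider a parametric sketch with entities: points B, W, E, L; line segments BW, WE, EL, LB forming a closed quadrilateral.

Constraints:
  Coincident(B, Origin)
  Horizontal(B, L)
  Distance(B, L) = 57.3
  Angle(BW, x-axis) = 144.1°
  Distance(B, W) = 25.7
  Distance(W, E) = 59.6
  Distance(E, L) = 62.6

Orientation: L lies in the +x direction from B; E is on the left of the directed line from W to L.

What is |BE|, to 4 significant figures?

58.93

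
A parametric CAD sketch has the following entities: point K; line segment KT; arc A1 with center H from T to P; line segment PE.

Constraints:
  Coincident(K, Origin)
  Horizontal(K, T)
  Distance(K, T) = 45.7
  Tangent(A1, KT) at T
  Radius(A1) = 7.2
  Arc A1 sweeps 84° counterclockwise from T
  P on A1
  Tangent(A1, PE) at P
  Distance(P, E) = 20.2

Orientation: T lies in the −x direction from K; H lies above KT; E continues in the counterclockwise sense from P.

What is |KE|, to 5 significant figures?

45.069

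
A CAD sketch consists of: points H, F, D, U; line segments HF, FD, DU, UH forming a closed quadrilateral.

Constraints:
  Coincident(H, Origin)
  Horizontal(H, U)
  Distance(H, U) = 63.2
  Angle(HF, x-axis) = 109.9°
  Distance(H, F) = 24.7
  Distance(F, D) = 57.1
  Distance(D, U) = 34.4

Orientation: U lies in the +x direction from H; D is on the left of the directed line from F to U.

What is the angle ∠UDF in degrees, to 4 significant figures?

108.1°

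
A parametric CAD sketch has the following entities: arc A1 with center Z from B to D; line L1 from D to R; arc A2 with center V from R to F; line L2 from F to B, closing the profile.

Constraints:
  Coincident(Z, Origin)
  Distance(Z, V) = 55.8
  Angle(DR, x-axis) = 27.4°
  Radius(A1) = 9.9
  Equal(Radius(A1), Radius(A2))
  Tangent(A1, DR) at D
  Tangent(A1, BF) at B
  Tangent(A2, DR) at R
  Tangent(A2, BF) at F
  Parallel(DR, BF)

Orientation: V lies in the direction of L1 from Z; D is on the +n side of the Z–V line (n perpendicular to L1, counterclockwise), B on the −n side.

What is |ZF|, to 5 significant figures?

56.671

The slot axis is L1's direction at 27.4°, so u = (cos 27.4°, sin 27.4°) = (0.88782, 0.46020) and n = (−sin 27.4°, cos 27.4°) = (-0.46020, 0.88782). Z is at the origin and V lies 55.8 along u from Z, so V = 55.8·u = (49.540, 25.679). Tangency of A1 to both parallel lines with radius 9.9 puts D and B at Z ± 9.9·n: D = (-4.5560, 8.7894), B = (4.5560, -8.7894). Equal radii place R and F the same way about V: R = V + 9.9·n = (44.984, 34.469), F = V − 9.9·n = (54.096, 16.890). Then |ZF| = |F − Z| = 56.671.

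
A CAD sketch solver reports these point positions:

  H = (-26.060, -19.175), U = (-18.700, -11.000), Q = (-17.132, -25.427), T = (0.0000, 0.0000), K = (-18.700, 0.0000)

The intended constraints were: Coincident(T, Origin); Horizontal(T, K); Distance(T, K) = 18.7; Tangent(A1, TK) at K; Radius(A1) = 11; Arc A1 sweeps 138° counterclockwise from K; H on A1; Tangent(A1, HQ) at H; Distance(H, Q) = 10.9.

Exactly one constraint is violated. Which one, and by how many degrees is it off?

Tangent(A1, HQ) at H — off by 6.99°.

T = (0.00, 0.00) ✓; T.y = 0.00, K.y = 0.00 ✓; |TK| = 18.70 ✓; ∠(UK, KT) = 90.00° ✓; |UK| = 11.00 ✓; bearing(U→H) − bearing(U→K) = 138.0° ✓; |UH| = 11.00 ✓; ∠(UH, HQ) = 83.01° ✗; |HQ| = 10.90 ✓.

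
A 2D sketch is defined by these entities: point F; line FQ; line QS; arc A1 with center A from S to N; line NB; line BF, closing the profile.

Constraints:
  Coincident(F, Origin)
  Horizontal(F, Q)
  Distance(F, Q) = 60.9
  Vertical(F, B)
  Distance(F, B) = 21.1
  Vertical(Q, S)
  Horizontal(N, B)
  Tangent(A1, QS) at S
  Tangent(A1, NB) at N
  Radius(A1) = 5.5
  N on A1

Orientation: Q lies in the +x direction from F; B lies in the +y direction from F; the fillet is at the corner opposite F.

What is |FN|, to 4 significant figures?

59.28

F is at the origin; FQ is horizontal with |FQ| = 60.9 and Q on the +x side, so Q = (60.90, 0.000). FB is vertical with |FB| = 21.1 and B on the +y side, so B = (0.000, 21.10). The virtual corner opposite F is at (60.90, 21.10). A1 meets QS tangentially, so AS is at right angles to QS and the tangent condition forces AN to be normal to NB, with radius 5.5, so the center A sits 5.5 in from both sides at A = (55.40, 15.60). That places the tangent points at S = (60.90, 15.60) on QS and N = (55.40, 21.10) on NB. Then |FN| = |N − F| = 59.28.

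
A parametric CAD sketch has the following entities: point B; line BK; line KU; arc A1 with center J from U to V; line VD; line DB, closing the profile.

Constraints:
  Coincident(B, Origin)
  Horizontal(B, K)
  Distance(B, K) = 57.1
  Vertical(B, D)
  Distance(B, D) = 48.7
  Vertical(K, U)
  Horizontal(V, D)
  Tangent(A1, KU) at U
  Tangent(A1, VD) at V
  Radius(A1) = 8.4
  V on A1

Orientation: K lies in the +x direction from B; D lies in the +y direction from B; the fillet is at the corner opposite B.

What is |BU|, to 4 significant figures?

69.89

B is at the origin; BK is horizontal with |BK| = 57.1 and K on the +x side, so K = (57.10, 0.000). BD is vertical with |BD| = 48.7 and D on the +y side, so D = (0.000, 48.70). The virtual corner opposite B is at (57.10, 48.70). A1 meets KU tangentially, so JU is at right angles to KU and the tangent condition forces JV to be normal to VD, with radius 8.4, so the center J sits 8.4 in from both sides at J = (48.70, 40.30). That places the tangent points at U = (57.10, 40.30) on KU and V = (48.70, 48.70) on VD. Then |BU| = |U − B| = 69.89.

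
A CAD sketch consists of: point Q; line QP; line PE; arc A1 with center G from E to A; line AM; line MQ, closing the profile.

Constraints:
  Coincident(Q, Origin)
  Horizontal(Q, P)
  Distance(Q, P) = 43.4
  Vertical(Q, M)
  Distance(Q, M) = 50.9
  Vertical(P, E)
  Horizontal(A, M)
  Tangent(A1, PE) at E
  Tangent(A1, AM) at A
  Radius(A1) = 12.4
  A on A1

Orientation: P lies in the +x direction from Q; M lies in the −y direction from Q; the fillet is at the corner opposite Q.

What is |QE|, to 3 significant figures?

58.0

The virtual corner opposite Q is at (43.4, -50.9). A1 meets PE tangentially, so GE is at right angles to PE and since A1 is tangent to AM there, GA ⟂ AM, with radius 12.4, so the center G sits 12.4 in from both sides at G = (31.0, -38.5). That places the tangent points at E = (43.4, -38.5) on PE and A = (31.0, -50.9) on AM. Then |QE| = |E − Q| = 58.0.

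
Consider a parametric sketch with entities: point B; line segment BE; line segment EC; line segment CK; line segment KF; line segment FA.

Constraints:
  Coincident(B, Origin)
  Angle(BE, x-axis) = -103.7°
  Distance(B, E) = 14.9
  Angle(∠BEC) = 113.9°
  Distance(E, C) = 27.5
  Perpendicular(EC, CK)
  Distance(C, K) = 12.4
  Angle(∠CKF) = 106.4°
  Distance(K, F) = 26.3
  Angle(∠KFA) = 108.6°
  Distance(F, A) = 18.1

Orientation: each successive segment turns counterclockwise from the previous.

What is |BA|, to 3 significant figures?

8.87

B is at the origin; BE runs at -103.7° with length 14.9, so E = (-3.53, -14.5). ∠BEC = 113.9° gives EC at -37.6° from the x-axis; with |EC| = 27.5, C = (18.3, -31.3). EC ⟂ CK, so CK runs at 52.4°; with |CK| = 12.4, K = (25.8, -21.4). ∠CKF = 106.4° gives KF at 126° from the x-axis; with |KF| = 26.3, F = (10.4, -0.154). ∠KFA = 108.6° gives FA at -163° from the x-axis; with |FA| = 18.1, A = (-6.91, -5.57). Then |BA| = |A − B| = 8.87.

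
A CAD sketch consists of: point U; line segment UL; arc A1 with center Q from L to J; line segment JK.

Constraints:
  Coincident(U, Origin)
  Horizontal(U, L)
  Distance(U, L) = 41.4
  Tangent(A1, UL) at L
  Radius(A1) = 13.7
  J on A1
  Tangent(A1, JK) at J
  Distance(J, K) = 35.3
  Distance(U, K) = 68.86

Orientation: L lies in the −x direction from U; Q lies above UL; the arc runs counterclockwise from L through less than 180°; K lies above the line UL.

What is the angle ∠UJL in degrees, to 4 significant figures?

86.44°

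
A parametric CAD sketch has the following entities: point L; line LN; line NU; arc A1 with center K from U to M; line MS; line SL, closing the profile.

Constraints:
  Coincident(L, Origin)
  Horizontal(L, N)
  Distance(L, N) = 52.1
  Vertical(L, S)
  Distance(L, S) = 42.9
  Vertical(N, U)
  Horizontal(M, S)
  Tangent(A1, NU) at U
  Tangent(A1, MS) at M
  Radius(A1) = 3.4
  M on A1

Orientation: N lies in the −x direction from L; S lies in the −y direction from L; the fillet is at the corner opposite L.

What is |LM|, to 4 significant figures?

64.90

L is at the origin; LN is horizontal with |LN| = 52.1 and N on the −x side, so N = (-52.10, 0.000). L and S share the same x with |LS| = 42.9 and S on the −y side, so S = (0.000, -42.90). The virtual corner opposite L is at (-52.10, -42.90). The tangent condition forces KU to be normal to NU and the tangent condition forces KM to be normal to MS, with radius 3.4, so the center K sits 3.4 in from both sides at K = (-48.70, -39.50). That places the tangent points at U = (-52.10, -39.50) on NU and M = (-48.70, -42.90) on MS. Then |LM| = |M − L| = 64.90.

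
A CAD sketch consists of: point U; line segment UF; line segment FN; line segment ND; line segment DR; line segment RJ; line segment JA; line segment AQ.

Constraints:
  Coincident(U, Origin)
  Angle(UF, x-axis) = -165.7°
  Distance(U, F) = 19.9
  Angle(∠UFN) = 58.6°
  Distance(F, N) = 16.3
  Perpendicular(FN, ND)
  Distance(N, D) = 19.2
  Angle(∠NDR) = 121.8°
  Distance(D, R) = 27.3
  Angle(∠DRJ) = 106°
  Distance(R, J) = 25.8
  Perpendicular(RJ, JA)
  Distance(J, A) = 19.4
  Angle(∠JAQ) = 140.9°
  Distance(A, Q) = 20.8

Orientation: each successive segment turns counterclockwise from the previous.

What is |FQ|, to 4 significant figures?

7.682

U is at the origin; UF runs at -165.7° with length 19.9, so F = (-19.28, -4.915). ∠UFN = 58.6° gives FN at -44.30° from the x-axis; with |FN| = 16.3, N = (-7.618, -16.30). FN ⟂ ND, so ND runs at 45.70°; with |ND| = 19.2, D = (5.792, -2.558). ∠NDR = 121.8° gives DR at 103.9° from the x-axis; with |DR| = 27.3, R = (-0.7663, 23.94). ∠DRJ = 106.0° gives RJ at 177.9° from the x-axis; with |RJ| = 25.8, J = (-26.55, 24.89). The perpendicularity gives JA at right angles to RJ, so JA runs at -92.10°; with |JA| = 19.4, A = (-27.26, 5.501). ∠JAQ = 140.9° gives AQ at -53.00° from the x-axis; with |AQ| = 20.8, Q = (-14.74, -11.11). Then |FQ| = |Q − F| = 7.682.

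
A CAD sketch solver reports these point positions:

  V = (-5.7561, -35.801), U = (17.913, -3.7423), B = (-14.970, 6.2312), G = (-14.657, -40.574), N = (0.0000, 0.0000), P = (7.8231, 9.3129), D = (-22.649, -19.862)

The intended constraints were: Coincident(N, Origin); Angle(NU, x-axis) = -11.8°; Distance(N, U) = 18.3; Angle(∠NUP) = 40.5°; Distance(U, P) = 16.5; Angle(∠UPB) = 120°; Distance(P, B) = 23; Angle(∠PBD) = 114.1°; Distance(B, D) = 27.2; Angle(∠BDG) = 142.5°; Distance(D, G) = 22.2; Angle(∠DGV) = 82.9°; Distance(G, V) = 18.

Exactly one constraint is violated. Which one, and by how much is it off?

Distance(G, V) = 18 — off by 7.90.

N = (0.00, 0.00) ✓; NU at -11.80° ✓; |NU| = 18.30 ✓; ∠NUP = 40.50° ✓; |UP| = 16.50 ✓; ∠UPB = 120.0° ✓; |PB| = 23.00 ✓; ∠PBD = 114.1° ✓; |BD| = 27.20 ✓; ∠BDG = 142.5° ✓; |DG| = 22.20 ✓; ∠DGV = 82.90° ✓; |GV| = 10.10 ✗.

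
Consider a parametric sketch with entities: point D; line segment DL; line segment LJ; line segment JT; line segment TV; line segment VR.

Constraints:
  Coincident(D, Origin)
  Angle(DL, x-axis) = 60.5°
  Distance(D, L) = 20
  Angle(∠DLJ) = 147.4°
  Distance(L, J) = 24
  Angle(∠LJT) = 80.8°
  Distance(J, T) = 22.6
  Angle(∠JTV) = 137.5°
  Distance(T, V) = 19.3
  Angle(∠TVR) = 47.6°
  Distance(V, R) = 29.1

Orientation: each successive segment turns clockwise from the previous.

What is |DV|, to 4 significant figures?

32.25

D is at the origin; DL runs at 60.5° with length 20.0, so L = (9.848, 17.41). ∠DLJ = 147.4° gives LJ at 27.90° from the x-axis; with |LJ| = 24.0, J = (31.06, 28.64). ∠LJT = 80.8° gives JT at -71.30° from the x-axis; with |JT| = 22.6, T = (38.30, 7.230). ∠JTV = 137.5° gives TV at -113.8° from the x-axis; with |TV| = 19.3, V = (30.52, -10.43). Then |DV| = |V − D| = 32.25.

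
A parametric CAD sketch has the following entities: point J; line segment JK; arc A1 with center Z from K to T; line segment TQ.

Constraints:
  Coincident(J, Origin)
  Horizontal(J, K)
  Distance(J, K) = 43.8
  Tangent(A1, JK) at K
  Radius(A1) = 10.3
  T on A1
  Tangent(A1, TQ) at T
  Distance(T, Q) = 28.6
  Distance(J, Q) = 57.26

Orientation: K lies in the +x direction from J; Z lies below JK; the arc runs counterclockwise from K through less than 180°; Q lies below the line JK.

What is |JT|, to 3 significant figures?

36.1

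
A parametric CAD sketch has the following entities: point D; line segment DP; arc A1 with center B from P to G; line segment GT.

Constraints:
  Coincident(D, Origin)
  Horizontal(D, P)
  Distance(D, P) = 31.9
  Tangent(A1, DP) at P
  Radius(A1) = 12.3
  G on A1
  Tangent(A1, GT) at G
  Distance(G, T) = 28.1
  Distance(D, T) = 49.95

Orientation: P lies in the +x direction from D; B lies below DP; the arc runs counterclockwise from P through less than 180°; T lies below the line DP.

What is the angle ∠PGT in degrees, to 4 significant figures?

128.4°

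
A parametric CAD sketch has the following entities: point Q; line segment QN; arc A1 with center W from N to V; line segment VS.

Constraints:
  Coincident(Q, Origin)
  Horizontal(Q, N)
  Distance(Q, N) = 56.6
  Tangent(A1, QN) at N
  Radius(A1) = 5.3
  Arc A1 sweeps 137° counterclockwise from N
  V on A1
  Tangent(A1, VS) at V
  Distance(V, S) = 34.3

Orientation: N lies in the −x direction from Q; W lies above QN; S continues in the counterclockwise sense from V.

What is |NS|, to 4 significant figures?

39.01

Q is at the origin; Q and N share the same y with |QN| = 56.6 and N on the −x side, so N = (-56.60, 0.000). Tangency of A1 to QN means the radius WN is perpendicular to QN, so W = N + (0, 5.3) = (-56.60, 5.300). On A1, N sits at bearing -90° from W; a 137° counterclockwise sweep puts V at bearing 47°, so V = W + 5.3·(cos 47°, sin 47°) = (-52.99, 9.176). Tangency of A1 to VS means the radius WV is perpendicular to VS, so VS runs along (−sin 47°, cos 47°); with |VS| = 34.3, S = (-78.07, 32.57). Then |NS| = |S − N| = 39.01.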